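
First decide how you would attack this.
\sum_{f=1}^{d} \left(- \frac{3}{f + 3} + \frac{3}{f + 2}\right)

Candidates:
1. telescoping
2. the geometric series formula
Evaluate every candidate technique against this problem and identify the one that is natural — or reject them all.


Verdict: telescoping — the generic term is a one-step difference of \frac{3}{f + 2}, so partial sums shortcut to endpoint evaluation.
- telescoping: yes, a natural case for it.
- the geometric series formula — the term-to-term ratio changes with the index, so the geometric formula cannot close it.


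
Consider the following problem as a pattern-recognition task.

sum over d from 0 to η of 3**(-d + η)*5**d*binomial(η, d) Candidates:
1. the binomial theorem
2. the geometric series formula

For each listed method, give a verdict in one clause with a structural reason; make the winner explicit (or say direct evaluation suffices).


Verdict: the binomial theorem — the binomial coefficients weight matched powers of 5 and 3, which is exactly the expansion of a binomial power.
- the binomial theorem: yes, a natural case for it.
- the geometric series formula — dividing successive terms gives an index-dependent quantity, not a constant.


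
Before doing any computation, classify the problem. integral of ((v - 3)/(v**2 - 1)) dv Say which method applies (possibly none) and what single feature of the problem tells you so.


Technique: partial fractions — break v**2 - 1 into its roots and the integral splits into logarithm-sized bites.


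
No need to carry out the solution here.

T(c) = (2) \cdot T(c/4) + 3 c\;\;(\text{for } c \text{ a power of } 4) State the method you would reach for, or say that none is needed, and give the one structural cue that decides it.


Verdict: the master substitution — treat m = log base 4 of c as the new clock: one recursion step advances m by one while c scales by 4.


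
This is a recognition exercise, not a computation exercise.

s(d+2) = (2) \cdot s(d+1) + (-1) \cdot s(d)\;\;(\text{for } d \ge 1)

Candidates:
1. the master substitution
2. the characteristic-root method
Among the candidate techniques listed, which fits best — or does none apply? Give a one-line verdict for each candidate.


Diagnosis: the characteristic-root method — constant coefficients and linearity mean the ansatz r^d reduces it to solving the characteristic polynomial.
- the master substitution: with no divided-index recursive call, reindexing by powers of a base buys nothing.
- the characteristic-root method: yes, a natural case for it.


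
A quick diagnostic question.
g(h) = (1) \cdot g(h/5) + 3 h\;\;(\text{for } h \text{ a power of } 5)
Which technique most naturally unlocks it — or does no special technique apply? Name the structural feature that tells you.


Verdict: the master substitution — the argument shrinks by the factor 5, so measure the index on a logarithmic scale and the recursion becomes a shift.


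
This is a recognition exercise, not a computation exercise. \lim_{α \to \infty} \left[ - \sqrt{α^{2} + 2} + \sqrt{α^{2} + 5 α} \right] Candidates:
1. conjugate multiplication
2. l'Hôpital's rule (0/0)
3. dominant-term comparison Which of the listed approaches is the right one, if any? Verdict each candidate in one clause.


Method: conjugate multiplication — the difference \sqrt{α^{2} + 5 α} - \sqrt{α^{2} + 2} is an ∞ − ∞ stalemate; its conjugate partner breaks the tie.
- conjugate multiplication: yes, a natural case for it.
- l'Hôpital's rule (0/0) — the expression is a difference driving to ∞ − ∞, not a 0/0 quotient — there is no ratio for the rule to differentiate.
- dominant-term comparison: no ranking of term growth rates resolves the limit here.


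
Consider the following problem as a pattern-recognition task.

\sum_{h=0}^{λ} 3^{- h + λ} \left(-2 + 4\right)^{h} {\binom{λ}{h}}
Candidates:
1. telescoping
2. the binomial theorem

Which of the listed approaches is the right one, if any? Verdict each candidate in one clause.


Technique: the binomial theorem — {\binom{λ}{h}} weighting matched powers of (-2 + 4) and 3 is the expanded form of ((-2 + 4) + 3)^λ — fold it back up.
- telescoping — as presented, consecutive terms share no shifted copy to cancel against — no rewrite is on display to change that.
- the binomial theorem — applies; the problem has the shape this method handles.


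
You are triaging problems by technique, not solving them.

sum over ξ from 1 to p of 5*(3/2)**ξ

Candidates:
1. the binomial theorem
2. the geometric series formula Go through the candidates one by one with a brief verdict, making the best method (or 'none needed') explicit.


Technique: the geometric series formula — the ratio of consecutive terms is the constant 3/2, independent of the index — a geometric sum.
- the binomial theorem — the summand does not match any term pattern of an expanded binomial power.
- the geometric series formula: applicable, and directly so.


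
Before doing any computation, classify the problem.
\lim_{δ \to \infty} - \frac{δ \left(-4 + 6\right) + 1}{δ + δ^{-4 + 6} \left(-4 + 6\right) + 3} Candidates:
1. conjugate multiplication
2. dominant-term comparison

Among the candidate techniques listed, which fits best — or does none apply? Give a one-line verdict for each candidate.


Verdict: dominant-term comparison — growth-rate triage: the leading powers of δ decide the limit, everything else is noise.
- conjugate multiplication — rationalization has no target — no divergent radical difference appears.
- dominant-term comparison — yes — fits the structure here.


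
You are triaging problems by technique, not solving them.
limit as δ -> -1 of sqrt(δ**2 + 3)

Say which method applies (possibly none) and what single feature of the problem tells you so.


Best approach: no special technique — no vanishing denominator and no indeterminate clash at the point — evaluation is immediate.


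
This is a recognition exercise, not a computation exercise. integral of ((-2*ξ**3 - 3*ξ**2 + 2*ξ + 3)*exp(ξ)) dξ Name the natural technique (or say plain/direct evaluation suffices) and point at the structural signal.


Method: integration by parts — -2*ξ**3 - 3*ξ**2 + 2*ξ + 3 dies after finitely many derivatives while exp(ξ) cycles under integration — the tabular/parts setup.


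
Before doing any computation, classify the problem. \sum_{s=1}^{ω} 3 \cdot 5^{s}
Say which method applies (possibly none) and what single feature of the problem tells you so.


Method: the geometric series formula — check a ratio of consecutive terms: it is 5, independent of the index, so the geometric formula closes the sum.


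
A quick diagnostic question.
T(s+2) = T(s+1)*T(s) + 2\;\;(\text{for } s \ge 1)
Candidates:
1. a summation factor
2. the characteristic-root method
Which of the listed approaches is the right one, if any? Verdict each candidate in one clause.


Technique: no special technique — no ansatz, no master substitution, no summation factor survives the nonlinearity here.
- a summation factor: no summation factor applies — the rule is not linear in the sequence values.
- the characteristic-root method — the recursion is nonlinear in the sequence values, so no linear-modes ansatz applies.


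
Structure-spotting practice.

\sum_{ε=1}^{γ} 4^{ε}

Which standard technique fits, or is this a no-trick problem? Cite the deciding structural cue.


Diagnosis: the geometric series formula — the ratio of consecutive terms is the constant 4, independent of the index — a geometric sum.


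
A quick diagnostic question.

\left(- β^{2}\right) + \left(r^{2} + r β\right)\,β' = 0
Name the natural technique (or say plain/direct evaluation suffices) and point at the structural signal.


Technique: the homogeneous substitution — the slope's numerator and denominator have matching total degree, so it depends only on β/r and the ratio substitution collapses it. A Bernoulli-style rewrite — possibly after exchanging which variable is treated as dependent — would work as well; the homogeneous substitution is the more immediate reading here.


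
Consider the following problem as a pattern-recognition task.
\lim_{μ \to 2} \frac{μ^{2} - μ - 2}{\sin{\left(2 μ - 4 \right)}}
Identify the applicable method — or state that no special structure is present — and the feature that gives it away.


Best approach: l'Hôpital's rule (0/0) — substituting 2 gives 0 over 0; differentiate top and bottom once and re-evaluate. Known elementary limits would finish this too — the rule just bypasses the case analysis.


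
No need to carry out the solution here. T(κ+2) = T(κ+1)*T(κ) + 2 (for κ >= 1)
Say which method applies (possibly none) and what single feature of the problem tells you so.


Best approach: no special technique — the new term depends nonlinearly on the old ones, which disqualifies every superposition-based technique.


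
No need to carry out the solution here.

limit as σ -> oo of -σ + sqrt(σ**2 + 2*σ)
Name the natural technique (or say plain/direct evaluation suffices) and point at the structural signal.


Diagnosis: conjugate multiplication — an infinity-minus-infinity difference with a surviving radical — multiply by the conjugate to cancel the divergence.


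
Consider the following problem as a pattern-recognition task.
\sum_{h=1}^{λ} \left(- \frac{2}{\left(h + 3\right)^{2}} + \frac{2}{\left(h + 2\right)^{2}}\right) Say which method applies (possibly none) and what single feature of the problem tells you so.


Method: telescoping — spot the paired structure — each term adds \frac{2}{\left(h + 2\right)^{2}} and subtracts its successor value, which the next term restores: the definition of a telescoping chain.


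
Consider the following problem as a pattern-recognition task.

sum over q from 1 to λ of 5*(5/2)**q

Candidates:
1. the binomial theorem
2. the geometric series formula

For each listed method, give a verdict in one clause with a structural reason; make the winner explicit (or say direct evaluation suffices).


Verdict: the geometric series formula — each summand is the previous one scaled by 5/2; that constant multiplier is itself the geometric structure.
- the binomial theorem — no binomial coefficients pair up with complementary powers here.
- the geometric series formula — a fit — the right tool for this form.


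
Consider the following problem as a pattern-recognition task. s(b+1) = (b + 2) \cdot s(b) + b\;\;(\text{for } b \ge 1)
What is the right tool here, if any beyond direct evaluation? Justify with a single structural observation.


Verdict: a summation factor — first-order, linear, moving coefficient b + 2: the discrete analogue of an integrating factor handles it.


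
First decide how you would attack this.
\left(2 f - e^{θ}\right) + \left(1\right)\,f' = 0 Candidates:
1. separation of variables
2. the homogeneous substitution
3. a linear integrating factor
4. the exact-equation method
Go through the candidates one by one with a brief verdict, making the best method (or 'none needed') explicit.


Best approach: a linear integrating factor — linear in the unknown with genuine forcing: multiply through by the exponential of the integrated coefficient and the left side closes into one derivative.
- separation of variables — the two dependences are entangled, not a clean product of one-variable pieces.
- the homogeneous substitution: solved for the derivative, the right side changes under joint scaling of the two variables.
- a linear integrating factor — applicable, and directly so.
- the exact-equation method — exactness fails on the nose — the mixed partials do not match.


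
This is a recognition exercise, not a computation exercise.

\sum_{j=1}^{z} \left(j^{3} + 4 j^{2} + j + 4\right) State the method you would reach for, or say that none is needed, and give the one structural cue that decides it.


Best approach: no special technique — nothing telescopes and nothing is geometric; polynomial terms in j sum term by term.


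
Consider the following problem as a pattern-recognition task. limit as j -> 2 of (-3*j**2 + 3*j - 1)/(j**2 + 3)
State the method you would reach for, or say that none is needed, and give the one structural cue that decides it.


Technique: no special technique — no zero denominators, no indeterminate clash at 2 — substitute and read off the value.


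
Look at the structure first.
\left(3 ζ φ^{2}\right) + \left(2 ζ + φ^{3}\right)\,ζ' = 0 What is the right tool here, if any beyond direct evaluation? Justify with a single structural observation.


Verdict: the exact-equation method — check exactness first: here it holds (3 ζ φ^{2}, 2 ζ + φ^{3} have matching cross partials), so no integrating factor is needed.


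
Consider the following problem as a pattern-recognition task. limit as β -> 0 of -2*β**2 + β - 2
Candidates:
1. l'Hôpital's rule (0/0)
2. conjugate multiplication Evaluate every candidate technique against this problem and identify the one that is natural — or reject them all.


Technique: no special technique — no denominator vanishes and nothing blows up at 0: direct substitution is the whole computation.
- l'Hôpital's rule (0/0) — evaluation at the point is determinate, so the rule has nothing to repair.
- conjugate multiplication: multiplying by a conjugate would not remove any indeterminacy here.


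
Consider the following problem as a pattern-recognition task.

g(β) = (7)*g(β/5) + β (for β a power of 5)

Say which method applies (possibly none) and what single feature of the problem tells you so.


Diagnosis: the master substitution — the argument β/5 divides the index by 5; the standard β = 5^m substitution converts it to a constant-shift recurrence.


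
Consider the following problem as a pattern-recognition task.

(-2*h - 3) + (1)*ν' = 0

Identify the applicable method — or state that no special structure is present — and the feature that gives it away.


Verdict: no special technique — the slope is a pure function of h; integrate both sides and be done.


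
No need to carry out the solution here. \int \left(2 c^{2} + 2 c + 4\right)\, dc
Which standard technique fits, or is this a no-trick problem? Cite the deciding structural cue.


Best approach: no special technique — scan for structure and find none: constant multiples of powers of c, integrate directly.


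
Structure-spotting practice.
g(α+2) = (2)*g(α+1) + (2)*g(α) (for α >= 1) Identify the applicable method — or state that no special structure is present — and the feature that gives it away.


Method: the characteristic-root method — shift-invariance with fixed coefficients calls for exponential trials; the characteristic polynomial finds every r^α.


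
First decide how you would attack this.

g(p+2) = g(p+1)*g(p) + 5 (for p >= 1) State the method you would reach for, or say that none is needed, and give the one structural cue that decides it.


Diagnosis: no special technique — the update rule curves (it is not linear in the unknown sequence), so no superposition-based closed form attaches — iterate or study it directly.


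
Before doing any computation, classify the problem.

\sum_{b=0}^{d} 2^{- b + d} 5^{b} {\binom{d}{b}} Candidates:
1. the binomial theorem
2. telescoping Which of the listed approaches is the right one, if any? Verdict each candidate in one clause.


Technique: the binomial theorem — {\binom{d}{b}} weighting matched powers of 5 and 2 is the expanded form of (5 + 2)^d — fold it back up.
- the binomial theorem — a fit — the right tool for this form.
- telescoping: writing out consecutive terms as given produces no pairwise cancellation.


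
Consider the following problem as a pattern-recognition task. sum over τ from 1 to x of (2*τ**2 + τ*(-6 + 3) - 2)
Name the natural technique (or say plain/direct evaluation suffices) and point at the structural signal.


Diagnosis: no special technique — Faulhaber territory: sum each constant-multiple power of τ with its closed-form formula, no trick required.


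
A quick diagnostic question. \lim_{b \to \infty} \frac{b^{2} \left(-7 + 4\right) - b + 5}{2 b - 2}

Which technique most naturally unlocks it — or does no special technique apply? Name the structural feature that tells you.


Technique: dominant-term comparison — growth-rate triage: the leading powers of b decide the limit, everything else is noise. l'Hôpital's at-infinity variant applies to the expression viewed as a single quotient; the leading-term comparison is the direct route.


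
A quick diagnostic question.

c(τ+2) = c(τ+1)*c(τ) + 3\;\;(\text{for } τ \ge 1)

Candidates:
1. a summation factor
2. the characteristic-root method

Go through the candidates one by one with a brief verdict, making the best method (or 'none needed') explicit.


Method: no special technique — this one you iterate or analyze qualitatively: the nonlinearity defeats linear solution methods.
- a summation factor — the recursion is nonlinear — outside the first-order linear family a summation factor addresses.
- the characteristic-root method: nonlinearity rules out exponential-mode superposition from the start.


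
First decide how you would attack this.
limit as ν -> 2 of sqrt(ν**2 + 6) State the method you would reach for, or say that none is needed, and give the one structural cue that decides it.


Verdict: no special technique — no vanishing denominator and no indeterminate clash at the point — evaluation is immediate.


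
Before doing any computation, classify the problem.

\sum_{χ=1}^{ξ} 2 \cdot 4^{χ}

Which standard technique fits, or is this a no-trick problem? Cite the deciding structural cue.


Verdict: the geometric series formula — each term is 4 times the previous one, so the geometric-series formula applies directly.


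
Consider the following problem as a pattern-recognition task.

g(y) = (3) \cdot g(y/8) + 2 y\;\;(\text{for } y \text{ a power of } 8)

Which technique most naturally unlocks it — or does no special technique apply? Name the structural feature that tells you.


Diagnosis: the master substitution — the argument contracts 8-fold per step: reindex y exponentially and solve the linear recurrence in the new index.


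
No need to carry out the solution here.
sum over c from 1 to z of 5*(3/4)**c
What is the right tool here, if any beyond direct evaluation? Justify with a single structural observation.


Method: the geometric series formula — consecutive terms stand in a fixed index-free ratio — the geometric sum formula closes it.


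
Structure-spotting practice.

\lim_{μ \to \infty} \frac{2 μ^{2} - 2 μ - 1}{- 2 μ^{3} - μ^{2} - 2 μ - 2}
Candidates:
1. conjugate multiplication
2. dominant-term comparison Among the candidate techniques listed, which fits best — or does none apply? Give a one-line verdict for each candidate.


Technique: dominant-term comparison — as μ grows, only the highest-degree terms matter — compare leading terms and read the limit off.
- conjugate multiplication — there is no infinity-minus-infinity radical difference to rationalize.
- dominant-term comparison — applicable, and directly so.


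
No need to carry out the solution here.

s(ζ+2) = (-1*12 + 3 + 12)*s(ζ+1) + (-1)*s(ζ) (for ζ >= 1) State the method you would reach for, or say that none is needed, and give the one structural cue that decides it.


Method: the characteristic-root method — the recurrence is linear and homogeneous with constant coefficients, so the ansatz r^ζ turns it into a polynomial equation for r.


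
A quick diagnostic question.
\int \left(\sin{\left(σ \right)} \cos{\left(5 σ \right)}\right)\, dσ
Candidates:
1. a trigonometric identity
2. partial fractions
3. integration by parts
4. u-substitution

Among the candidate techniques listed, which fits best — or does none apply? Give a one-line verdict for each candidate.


Best approach: a trigonometric identity — the identity turns \sin{\left(σ \right)} \cos{\left(5 σ \right)} into two lone cosines/sines, each trivially integrable.
- a trigonometric identity: a fit — the right tool for this form.
- partial fractions — the expression is not a ratio of polynomials that decomposes further.
- integration by parts: not the fit here: there is no polynomial factor to ladder down — parts can still close the trigonometric product by recursion, though the identity rewrite is the direct route.
- u-substitution — no subexpression of the integrand serves as a whole-integral substitution inner — individual terms may offer their own, but none carries its derivative as a factor of the full integrand; a working change of variable would have to be constructed from outside the expression.


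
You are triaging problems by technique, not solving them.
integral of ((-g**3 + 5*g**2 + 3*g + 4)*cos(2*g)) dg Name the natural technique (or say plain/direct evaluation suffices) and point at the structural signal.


Method: integration by parts — -g**3 + 5*g**2 + 3*g + 4 dies after finitely many derivatives while cos(2*g) cycles under integration — the tabular/parts setup.


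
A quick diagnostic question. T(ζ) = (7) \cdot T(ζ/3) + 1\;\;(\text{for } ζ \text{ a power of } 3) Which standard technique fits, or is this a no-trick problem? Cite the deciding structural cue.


Verdict: the master substitution — the argument shrinks by the factor 3, so measure the index on a logarithmic scale and the recursion becomes a shift.


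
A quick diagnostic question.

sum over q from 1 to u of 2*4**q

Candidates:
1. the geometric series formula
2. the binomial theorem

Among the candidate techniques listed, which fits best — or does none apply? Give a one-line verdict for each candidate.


Technique: the geometric series formula — the ratio of consecutive terms is the constant 4, independent of the index — a geometric sum.
- the geometric series formula: applicable, and directly so.
- the binomial theorem: the terms lack the binomial-coefficient-weighted complementary-power pattern of an expansion.


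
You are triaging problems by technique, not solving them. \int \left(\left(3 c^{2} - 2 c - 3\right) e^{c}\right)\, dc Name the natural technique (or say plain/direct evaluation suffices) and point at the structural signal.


Technique: integration by parts — differentiate 3 c^{2} - 2 c - 3, integrate e^{c}: each pass lowers the polynomial degree, so parts terminates.


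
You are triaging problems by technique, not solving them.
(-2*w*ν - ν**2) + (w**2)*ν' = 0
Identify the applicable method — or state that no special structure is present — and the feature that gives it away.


Best approach: the homogeneous substitution — the slope's numerator and denominator have matching total degree, so it depends only on ν/w and the ratio substitution collapses it. Rearranged, this also fits the Bernoulli template directly; the homogeneous substitution reads the structure without the rearrangement.


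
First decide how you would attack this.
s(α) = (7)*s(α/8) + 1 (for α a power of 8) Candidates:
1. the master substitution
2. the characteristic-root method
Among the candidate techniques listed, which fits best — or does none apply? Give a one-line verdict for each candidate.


Method: the master substitution — the argument shrinks by the factor 8, so measure the index on a logarithmic scale and the recursion becomes a shift.
- the master substitution: yes — fits the structure here.
- the characteristic-root method — the recursion divides its index rather than shifting it — outside the constant-shift family the root method covers.


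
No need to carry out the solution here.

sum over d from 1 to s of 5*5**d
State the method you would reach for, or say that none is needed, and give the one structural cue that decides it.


Best approach: the geometric series formula — each term is 5 times the previous one, so the geometric-series formula applies directly.


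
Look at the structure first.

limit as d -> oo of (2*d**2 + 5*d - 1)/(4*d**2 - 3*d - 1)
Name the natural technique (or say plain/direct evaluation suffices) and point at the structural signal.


Verdict: dominant-term comparison — divide by the highest power of d present: lower-order terms vanish and the dominant ratio remains. Differentiating the expression as a single quotient would eventually settle it as well; matching dominant growth settles it immediately.


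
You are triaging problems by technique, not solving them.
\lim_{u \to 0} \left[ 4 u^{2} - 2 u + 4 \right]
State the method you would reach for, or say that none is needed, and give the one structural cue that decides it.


Diagnosis: no special technique — no vanishing denominator and no indeterminate clash at the point — evaluation is immediate.


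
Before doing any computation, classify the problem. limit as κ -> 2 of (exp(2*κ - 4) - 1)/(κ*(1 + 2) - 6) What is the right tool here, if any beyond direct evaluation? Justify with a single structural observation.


Technique: l'Hôpital's rule (0/0) — both numerator and denominator vanish at 2: the genuine 0/0 indeterminate that l'Hôpital exists for. A local series expansion at the point resolves it as well; the rule is the packaged version of that step.


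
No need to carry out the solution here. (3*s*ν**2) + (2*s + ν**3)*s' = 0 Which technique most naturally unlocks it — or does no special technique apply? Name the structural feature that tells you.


Verdict: the exact-equation method — 3*s*ν**2 and 2*s + ν**3 pass the exactness check on the nose, so no integrating factor in ν or s is needed at all.


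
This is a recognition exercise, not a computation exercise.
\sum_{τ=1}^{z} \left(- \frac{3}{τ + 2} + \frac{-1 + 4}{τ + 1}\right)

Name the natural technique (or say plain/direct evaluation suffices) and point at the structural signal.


Best approach: telescoping — a difference of consecutive values of one function (\frac{-1 + 4}{τ + 1} at one index and the next) — telescoping by construction.


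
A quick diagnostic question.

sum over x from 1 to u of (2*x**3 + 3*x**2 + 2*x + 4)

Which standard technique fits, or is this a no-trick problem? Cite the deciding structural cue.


Technique: no special technique — every summand is a constant multiple of a power of x — apply the standard power-sum identities one degree at a time.


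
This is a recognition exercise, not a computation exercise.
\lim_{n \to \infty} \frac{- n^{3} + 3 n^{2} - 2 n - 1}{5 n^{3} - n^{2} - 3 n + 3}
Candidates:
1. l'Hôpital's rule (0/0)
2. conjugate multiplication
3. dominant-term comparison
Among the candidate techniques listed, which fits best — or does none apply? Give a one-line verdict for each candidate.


Best approach: dominant-term comparison — at large n only the top-degree terms survive; compare the leading terms and the limit falls out.
- l'Hôpital's rule (0/0) — as a single quotient the expression runs to ∞/∞ at the limit point — an at-infinity form of the rule would apply, though the leading-growth comparison is the direct reading.
- conjugate multiplication — no divergent radical difference is present for a conjugate pair to cancel.
- dominant-term comparison: yes — fits the structure here.


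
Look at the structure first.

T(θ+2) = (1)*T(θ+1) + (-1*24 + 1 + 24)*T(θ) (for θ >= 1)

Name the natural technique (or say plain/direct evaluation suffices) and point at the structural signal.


Best approach: the characteristic-root method — the recurrence is linear and homogeneous with constant coefficients, so the ansatz r^θ turns it into a polynomial equation for r.


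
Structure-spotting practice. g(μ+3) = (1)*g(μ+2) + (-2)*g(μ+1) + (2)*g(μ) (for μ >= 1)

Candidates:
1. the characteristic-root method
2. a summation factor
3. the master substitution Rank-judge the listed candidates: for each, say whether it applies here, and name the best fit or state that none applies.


Technique: the characteristic-root method — fixed numeric weights on consecutive terms and no forcing term added: the root method in its home territory.
- the characteristic-root method: applies; the problem has the shape this method handles.
- a summation factor: the recurrence reaches back more than one step, outside the first-order family a summation factor normalizes.
- the master substitution — no fixed divisor shrinks the index between calls.


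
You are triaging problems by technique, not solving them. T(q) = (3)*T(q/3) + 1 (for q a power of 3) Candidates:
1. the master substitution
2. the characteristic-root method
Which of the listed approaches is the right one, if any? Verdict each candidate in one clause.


Technique: the master substitution — the index is divided (q/3), not shifted — substitute q = 3^m to straighten it into a shift recurrence.
- the master substitution — yes — fits the structure here.
- the characteristic-root method — the recursion divides its index rather than shifting it — outside the constant-shift family the root method covers.


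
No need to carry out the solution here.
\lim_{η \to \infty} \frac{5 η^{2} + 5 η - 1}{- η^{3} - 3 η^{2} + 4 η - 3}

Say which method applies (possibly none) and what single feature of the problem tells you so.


Verdict: dominant-term comparison — divide through by the highest power of η; every lower-order term dies and the dominant terms decide the limit. l'Hôpital's at-infinity variant applies to the expression viewed as a single quotient; the leading-term comparison is the direct route.


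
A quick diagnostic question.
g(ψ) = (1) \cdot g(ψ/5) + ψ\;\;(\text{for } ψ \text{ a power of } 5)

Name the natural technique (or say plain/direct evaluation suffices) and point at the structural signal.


Diagnosis: the master substitution — the argument shrinks by the factor 5, so measure the index on a logarithmic scale and the recursion becomes a shift.


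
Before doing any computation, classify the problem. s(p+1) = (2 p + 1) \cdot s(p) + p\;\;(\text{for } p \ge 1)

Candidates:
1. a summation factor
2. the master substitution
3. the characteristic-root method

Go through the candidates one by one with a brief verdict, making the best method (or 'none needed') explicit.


Diagnosis: a summation factor — because the multiplier 2 p + 1 is index-dependent, divide through by its running product and sum the resulting differences.
- a summation factor — a fit — the right tool for this form.
- the master substitution — this is shift-type recursion, outside the divide-and-conquer template.
- the characteristic-root method: the coefficients change with the index, which the root method cannot absorb.


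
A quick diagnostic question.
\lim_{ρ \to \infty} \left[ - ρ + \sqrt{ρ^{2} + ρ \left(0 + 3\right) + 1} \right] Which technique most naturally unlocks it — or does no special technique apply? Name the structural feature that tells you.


Best approach: conjugate multiplication — \sqrt{ρ^{2} + ρ \left(0 + 3\right) + 1} and ρ both blow up, but their difference is tame once the conjugate rationalizes it.


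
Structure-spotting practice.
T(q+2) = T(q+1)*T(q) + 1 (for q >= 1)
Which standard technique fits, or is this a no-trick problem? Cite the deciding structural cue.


Method: no special technique — no ansatz, no master substitution, no summation factor survives the nonlinearity here.


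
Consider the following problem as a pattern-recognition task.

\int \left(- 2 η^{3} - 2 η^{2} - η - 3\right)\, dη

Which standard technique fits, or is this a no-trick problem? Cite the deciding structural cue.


Verdict: no special technique — a term-by-term power-rule job in η; no substitution or rearrangement earns its keep here.


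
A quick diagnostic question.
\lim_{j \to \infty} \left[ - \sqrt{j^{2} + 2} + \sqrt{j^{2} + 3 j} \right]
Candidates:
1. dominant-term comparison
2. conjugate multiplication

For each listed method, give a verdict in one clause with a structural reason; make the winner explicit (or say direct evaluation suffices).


Method: conjugate multiplication — turning the difference into a conjugate-rationalized ratio makes the limit readable.
- dominant-term comparison — no dominant-degree comparison decides it.
- conjugate multiplication — yes — fits the structure here.


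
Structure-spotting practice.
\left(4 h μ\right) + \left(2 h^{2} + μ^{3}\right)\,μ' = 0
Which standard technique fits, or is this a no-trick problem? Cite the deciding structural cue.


Diagnosis: the exact-equation method — the cross partial derivatives of 4 h μ and 2 h^{2} + μ^{3} agree, so the left side is the total differential of one potential in h and μ.


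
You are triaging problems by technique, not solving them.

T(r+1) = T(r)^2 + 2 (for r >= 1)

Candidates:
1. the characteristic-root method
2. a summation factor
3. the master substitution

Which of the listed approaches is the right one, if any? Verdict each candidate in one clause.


Diagnosis: no special technique — this one you iterate or analyze qualitatively: the nonlinearity defeats linear solution methods.
- the characteristic-root method — the recursion is nonlinear in the sequence values, so no linear-modes ansatz applies.
- a summation factor: the recursion is nonlinear — outside the first-order linear family a summation factor addresses.
- the master substitution: this is shift-type recursion, outside the divide-and-conquer template.


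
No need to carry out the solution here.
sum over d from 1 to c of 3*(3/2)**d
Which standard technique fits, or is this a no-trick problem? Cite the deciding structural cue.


Best approach: the geometric series formula — check a ratio of consecutive terms: it is 3/2, independent of the index, so the geometric formula closes the sum.


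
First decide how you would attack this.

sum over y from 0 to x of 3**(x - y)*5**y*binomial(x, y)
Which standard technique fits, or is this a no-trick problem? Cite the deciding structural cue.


Diagnosis: the binomial theorem — the binomial coefficients weight matched powers of 5 and 3, which is exactly the expansion of a binomial power.


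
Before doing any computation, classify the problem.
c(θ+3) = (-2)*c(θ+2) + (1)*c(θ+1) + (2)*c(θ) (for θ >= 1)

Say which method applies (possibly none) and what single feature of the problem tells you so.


Technique: the characteristic-root method — constant coefficients and linearity mean the ansatz r^θ reduces it to solving the characteristic polynomial.


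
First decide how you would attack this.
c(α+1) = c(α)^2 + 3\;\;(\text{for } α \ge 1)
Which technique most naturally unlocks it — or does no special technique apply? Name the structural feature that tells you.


Verdict: no special technique — once the recursion is nonlinear, characteristic roots, master substitutions, and summation factors are all off the table.


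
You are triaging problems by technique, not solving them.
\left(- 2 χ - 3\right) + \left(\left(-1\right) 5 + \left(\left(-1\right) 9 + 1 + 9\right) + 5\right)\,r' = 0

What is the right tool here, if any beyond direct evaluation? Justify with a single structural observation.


Verdict: no special technique — the slope is a function of χ alone, so integrate both sides directly.


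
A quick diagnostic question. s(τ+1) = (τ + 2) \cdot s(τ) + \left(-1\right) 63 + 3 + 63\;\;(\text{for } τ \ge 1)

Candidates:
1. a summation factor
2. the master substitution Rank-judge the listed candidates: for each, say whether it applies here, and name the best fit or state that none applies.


Best approach: a summation factor — normalize by the running product of τ + 2: the left side becomes a difference, and differences sum.
- a summation factor: a fit — the right tool for this form.
- the master substitution: the recursion steps by a constant offset, so exponential reindexing is pointless.


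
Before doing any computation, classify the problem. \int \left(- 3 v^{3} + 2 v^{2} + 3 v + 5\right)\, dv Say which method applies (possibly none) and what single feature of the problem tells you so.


Technique: no special technique — nothing composite, nothing rational, nothing trigonometric — each constant-multiple power of v integrates by the power rule alone.


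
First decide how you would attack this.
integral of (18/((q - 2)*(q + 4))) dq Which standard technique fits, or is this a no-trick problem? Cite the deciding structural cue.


Diagnosis: partial fractions — a proper rational integrand whose denominator splits into simpler factors — decompose into partial fractions first.


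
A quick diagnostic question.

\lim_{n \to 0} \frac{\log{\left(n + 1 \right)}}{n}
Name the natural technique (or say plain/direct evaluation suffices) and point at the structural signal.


Technique: l'Hôpital's rule (0/0) — substituting 0 gives 0 over 0; differentiate top and bottom once and re-evaluate. Known elementary limits would finish this too — the rule just bypasses the case analysis.


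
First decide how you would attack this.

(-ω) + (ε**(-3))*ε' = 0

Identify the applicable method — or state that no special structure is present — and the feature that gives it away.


Diagnosis: separation of variables — one side of the product carries the independent variable, the other the unknown — the textbook separation shape. One could also solve this as an exact equation; with each coefficient in its own variable, separating is the same work with fewer steps.


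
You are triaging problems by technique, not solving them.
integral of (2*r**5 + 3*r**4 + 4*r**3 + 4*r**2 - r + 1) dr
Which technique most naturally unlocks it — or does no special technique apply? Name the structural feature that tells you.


Diagnosis: no special technique — the integrand is a sum of constant multiples of powers of r — integrate term by term.


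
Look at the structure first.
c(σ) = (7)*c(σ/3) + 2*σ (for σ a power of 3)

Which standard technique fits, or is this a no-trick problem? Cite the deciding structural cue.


Technique: the master substitution — the argument contracts 3-fold per step: reindex σ exponentially and solve the linear recurrence in the new index.


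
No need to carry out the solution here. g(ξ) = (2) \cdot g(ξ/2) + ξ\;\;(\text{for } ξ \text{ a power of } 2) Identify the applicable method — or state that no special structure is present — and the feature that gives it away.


Diagnosis: the master substitution — treat m = log base 2 of ξ as the new clock: one recursion step advances m by one while ξ scales by 2.


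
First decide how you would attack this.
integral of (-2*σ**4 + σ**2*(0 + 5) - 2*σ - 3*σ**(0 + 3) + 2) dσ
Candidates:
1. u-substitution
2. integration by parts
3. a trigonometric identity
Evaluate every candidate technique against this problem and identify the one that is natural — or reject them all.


Diagnosis: no special technique — every term is a constant multiple of a power of σ; term-wise power-rule integration needs no preliminary transformation.
- u-substitution — any workable substitution here is cosmetic — the integrand is already in directly integrable form.
- integration by parts: parts would only shuffle a directly integrable integrand.
- a trigonometric identity — there is no trigonometric structure at all — the integrand carries no sine or cosine to rewrite.


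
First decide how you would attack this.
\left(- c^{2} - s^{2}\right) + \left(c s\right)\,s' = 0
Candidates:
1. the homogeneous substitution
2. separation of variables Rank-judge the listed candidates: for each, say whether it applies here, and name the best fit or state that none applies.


Method: the homogeneous substitution — the slope is degree-zero homogeneous: the ratio substitution v = s/c collapses it. A Bernoulli rewrite works here as the equation stands — the homogeneous substitution is the more immediate reading.
- the homogeneous substitution: yes, a natural case for it.
- separation of variables: no division isolates the independent variable from the unknown.
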